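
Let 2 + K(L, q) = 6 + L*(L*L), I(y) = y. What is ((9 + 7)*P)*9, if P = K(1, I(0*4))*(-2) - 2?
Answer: -1728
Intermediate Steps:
K(L, q) = 4 + L**3 (K(L, q) = -2 + (6 + L*(L*L)) = -2 + (6 + L*L**2) = -2 + (6 + L**3) = 4 + L**3)
P = -12 (P = (4 + 1**3)*(-2) - 2 = (4 + 1)*(-2) - 2 = 5*(-2) - 2 = -10 - 2 = -12)
((9 + 7)*P)*9 = ((9 + 7)*(-12))*9 = (16*(-12))*9 = -192*9 = -1728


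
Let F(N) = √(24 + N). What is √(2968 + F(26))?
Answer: √(2968 + 5*√2) ≈ 54.544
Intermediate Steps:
√(2968 + F(26)) = √(2968 + √(24 + 26)) = √(2968 + √50) = √(2968 + 5*√2)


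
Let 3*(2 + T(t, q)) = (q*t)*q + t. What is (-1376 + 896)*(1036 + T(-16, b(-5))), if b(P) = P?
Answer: -429760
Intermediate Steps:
T(t, q) = -2 + t/3 + t*q²/3 (T(t, q) = -2 + ((q*t)*q + t)/3 = -2 + (t*q² + t)/3 = -2 + (t + t*q²)/3 = -2 + (t/3 + t*q²/3) = -2 + t/3 + t*q²/3)
(-1376 + 896)*(1036 + T(-16, b(-5))) = (-1376 + 896)*(1036 + (-2 + (⅓)*(-16) + (⅓)*(-16)*(-5)²)) = -480*(1036 + (-2 - 16/3 + (⅓)*(-16)*25)) = -480*(1036 + (-2 - 16/3 - 400/3)) = -480*(1036 - 422/3) = -480*2686/3 = -429760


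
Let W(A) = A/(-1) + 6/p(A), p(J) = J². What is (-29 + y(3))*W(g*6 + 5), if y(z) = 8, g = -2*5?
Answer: -3494001/3025 ≈ -1155.0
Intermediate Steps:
g = -10
W(A) = -A + 6/A² (W(A) = A/(-1) + 6/(A²) = A*(-1) + 6/A² = -A + 6/A²)
(-29 + y(3))*W(g*6 + 5) = (-29 + 8)*(-(-10*6 + 5) + 6/(-10*6 + 5)²) = -21*(-(-60 + 5) + 6/(-60 + 5)²) = -21*(-1*(-55) + 6/(-55)²) = -21*(55 + 6*(1/3025)) = -21*(55 + 6/3025) = -21*166381/3025 = -3494001/3025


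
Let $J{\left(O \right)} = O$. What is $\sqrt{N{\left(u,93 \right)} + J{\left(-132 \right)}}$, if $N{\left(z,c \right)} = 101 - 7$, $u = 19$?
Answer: $i \sqrt{38} \approx 6.1644 i$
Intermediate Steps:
$N{\left(z,c \right)} = 94$
$\sqrt{N{\left(u,93 \right)} + J{\left(-132 \right)}} = \sqrt{94 - 132} = \sqrt{-38} = i \sqrt{38}$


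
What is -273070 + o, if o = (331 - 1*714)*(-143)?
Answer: -218301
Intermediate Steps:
o = 54769 (o = (331 - 714)*(-143) = -383*(-143) = 54769)
-273070 + o = -273070 + 54769 = -218301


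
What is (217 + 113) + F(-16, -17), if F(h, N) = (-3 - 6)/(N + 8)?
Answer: 331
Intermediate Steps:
F(h, N) = -9/(8 + N)
(217 + 113) + F(-16, -17) = (217 + 113) - 9/(8 - 17) = 330 - 9/(-9) = 330 - 9*(-1/9) = 330 + 1 = 331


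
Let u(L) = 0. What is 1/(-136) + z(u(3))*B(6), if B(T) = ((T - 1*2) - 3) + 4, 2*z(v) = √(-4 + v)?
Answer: -1/136 + 5*I ≈ -0.0073529 + 5.0*I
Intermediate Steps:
z(v) = √(-4 + v)/2
B(T) = -1 + T (B(T) = ((T - 2) - 3) + 4 = ((-2 + T) - 3) + 4 = (-5 + T) + 4 = -1 + T)
1/(-136) + z(u(3))*B(6) = 1/(-136) + (√(-4 + 0)/2)*(-1 + 6) = -1/136 + (√(-4)/2)*5 = -1/136 + ((2*I)/2)*5 = -1/136 + I*5 = -1/136 + 5*I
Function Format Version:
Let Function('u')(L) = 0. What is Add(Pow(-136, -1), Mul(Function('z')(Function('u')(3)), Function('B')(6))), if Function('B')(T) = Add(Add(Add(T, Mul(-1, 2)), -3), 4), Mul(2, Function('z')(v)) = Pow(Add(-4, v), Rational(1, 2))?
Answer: Add(Rational(-1, 136), Mul(5, I)) ≈ Add(-0.0073529, Mul(5.0000, I))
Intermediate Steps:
Function('z')(v) = Mul(Rational(1, 2), Pow(Add(-4, v), Rational(1, 2)))
Function('B')(T) = Add(-1, T) (Function('B')(T) = Add(Add(Add(T, -2), -3), 4) = Add(Add(Add(-2, T), -3), 4) = Add(Add(-5, T), 4) = Add(-1, T))
Add(Pow(-136, -1), Mul(Function('z')(Function('u')(3)), Function('B')(6))) = Add(Pow(-136, -1), Mul(Mul(Rational(1, 2), Pow(Add(-4, 0), Rational(1, 2))), Add(-1, 6))) = Add(Rational(-1, 136), Mul(Mul(Rational(1, 2), Pow(-4, Rational(1, 2))), 5)) = Add(Rational(-1, 136), Mul(Mul(Rational(1, 2), Mul(2, I)), 5)) = Add(Rational(-1, 136), Mul(I, 5)) = Add(Rational(-1, 136), Mul(5, I))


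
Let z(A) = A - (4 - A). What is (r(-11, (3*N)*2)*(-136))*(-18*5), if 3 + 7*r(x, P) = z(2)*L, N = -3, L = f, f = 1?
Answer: -36720/7 ≈ -5245.7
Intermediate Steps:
L = 1
z(A) = -4 + 2*A (z(A) = A + (-4 + A) = -4 + 2*A)
r(x, P) = -3/7 (r(x, P) = -3/7 + ((-4 + 2*2)*1)/7 = -3/7 + ((-4 + 4)*1)/7 = -3/7 + (0*1)/7 = -3/7 + (⅐)*0 = -3/7 + 0 = -3/7)
(r(-11, (3*N)*2)*(-136))*(-18*5) = (-3/7*(-136))*(-18*5) = (408/7)*(-90) = -36720/7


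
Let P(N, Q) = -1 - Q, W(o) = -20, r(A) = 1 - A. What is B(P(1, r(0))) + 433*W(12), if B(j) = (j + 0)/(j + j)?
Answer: -17319/2 ≈ -8659.5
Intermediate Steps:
B(j) = ½ (B(j) = j/((2*j)) = j*(1/(2*j)) = ½)
B(P(1, r(0))) + 433*W(12) = ½ + 433*(-20) = ½ - 8660 = -17319/2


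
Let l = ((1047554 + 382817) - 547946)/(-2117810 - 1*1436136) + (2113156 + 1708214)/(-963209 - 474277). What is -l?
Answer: 2474902701595/851457936626 ≈ 2.9067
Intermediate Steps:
l = -2474902701595/851457936626 (l = (1430371 - 547946)/(-2117810 - 1436136) + 3821370/(-1437486) = 882425/(-3553946) + 3821370*(-1/1437486) = 882425*(-1/3553946) - 636895/239581 = -882425/3553946 - 636895/239581 = -2474902701595/851457936626 ≈ -2.9067)
-l = -1*(-2474902701595/851457936626) = 2474902701595/851457936626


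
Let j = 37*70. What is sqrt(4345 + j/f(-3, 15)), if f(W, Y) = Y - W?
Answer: 20*sqrt(101)/3 ≈ 66.999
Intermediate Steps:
j = 2590
sqrt(4345 + j/f(-3, 15)) = sqrt(4345 + 2590/(15 - 1*(-3))) = sqrt(4345 + 2590/(15 + 3)) = sqrt(4345 + 2590/18) = sqrt(4345 + 2590*(1/18)) = sqrt(4345 + 1295/9) = sqrt(40400/9) = 20*sqrt(101)/3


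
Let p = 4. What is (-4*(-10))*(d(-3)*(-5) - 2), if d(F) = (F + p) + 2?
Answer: -680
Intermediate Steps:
d(F) = 6 + F (d(F) = (F + 4) + 2 = (4 + F) + 2 = 6 + F)
(-4*(-10))*(d(-3)*(-5) - 2) = (-4*(-10))*((6 - 3)*(-5) - 2) = 40*(3*(-5) - 2) = 40*(-15 - 2) = 40*(-17) = -680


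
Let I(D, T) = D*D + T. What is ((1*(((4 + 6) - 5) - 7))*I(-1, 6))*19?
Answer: -266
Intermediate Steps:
I(D, T) = T + D² (I(D, T) = D² + T = T + D²)
((1*(((4 + 6) - 5) - 7))*I(-1, 6))*19 = ((1*(((4 + 6) - 5) - 7))*(6 + (-1)²))*19 = ((1*((10 - 5) - 7))*(6 + 1))*19 = ((1*(5 - 7))*7)*19 = ((1*(-2))*7)*19 = -2*7*19 = -14*19 = -266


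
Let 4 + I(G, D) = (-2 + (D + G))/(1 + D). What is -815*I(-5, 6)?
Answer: 23635/7 ≈ 3376.4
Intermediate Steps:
I(G, D) = -4 + (-2 + D + G)/(1 + D) (I(G, D) = -4 + (-2 + (D + G))/(1 + D) = -4 + (-2 + D + G)/(1 + D))
-815*I(-5, 6) = -815*(-6 - 5 - 3*6)/(1 + 6) = -815*(-6 - 5 - 18)/7 = -815*(-29)/7 = -815*(-29/7) = 23635/7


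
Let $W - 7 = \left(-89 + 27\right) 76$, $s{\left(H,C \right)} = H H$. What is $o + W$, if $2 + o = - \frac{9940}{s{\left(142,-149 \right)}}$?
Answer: $- \frac{334232}{71} \approx -4707.5$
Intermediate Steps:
$s{\left(H,C \right)} = H^{2}$
$W = -4705$ ($W = 7 + \left(-89 + 27\right) 76 = 7 - 4712 = -4705$)
$o = - \frac{177}{71}$ ($o = -2 - \frac{9940}{142^{2}} = -2 - \frac{9940}{20164} = -2 - \frac{35}{71} = - \frac{177}{71} \approx -2.493$)
$o + W = - \frac{177}{71} - 4705 = - \frac{334232}{71}$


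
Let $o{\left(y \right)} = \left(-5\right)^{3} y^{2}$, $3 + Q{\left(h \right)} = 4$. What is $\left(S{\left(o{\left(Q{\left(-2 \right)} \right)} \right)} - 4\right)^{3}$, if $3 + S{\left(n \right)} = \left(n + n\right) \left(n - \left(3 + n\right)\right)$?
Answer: $410172407$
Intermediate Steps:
$Q{\left(h \right)} = 1$ ($Q{\left(h \right)} = -3 + 4 = 1$)
$o{\left(y \right)} = - 125 y^{2}$
$S{\left(n \right)} = -3 - 6 n$ ($S{\left(n \right)} = -3 + \left(n + n\right) \left(n - \left(3 + n\right)\right) = -3 + 2 n \left(-3\right) = -3 - 6 n$)
$\left(S{\left(o{\left(Q{\left(-2 \right)} \right)} \right)} - 4\right)^{3} = \left(\left(-3 - 6 \left(- 125 \cdot 1^{2}\right)\right) - 4\right)^{3} = \left(\left(-3 - 6 \left(\left(-125\right) 1\right)\right) - 4\right)^{3} = \left(\left(-3 - -750\right) - 4\right)^{3} = \left(\left(-3 + 750\right) - 4\right)^{3} = \left(747 - 4\right)^{3} = 743^{3} = 410172407$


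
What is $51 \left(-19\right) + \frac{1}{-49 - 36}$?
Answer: $- \frac{82366}{85} \approx -969.01$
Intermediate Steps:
$51 \left(-19\right) + \frac{1}{-49 - 36} = -969 + \frac{1}{-85} = -969 - \frac{1}{85} = - \frac{82366}{85}$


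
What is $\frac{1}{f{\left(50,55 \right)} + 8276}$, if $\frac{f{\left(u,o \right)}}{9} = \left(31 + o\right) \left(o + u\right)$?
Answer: $\frac{1}{89546} \approx 1.1167 \cdot 10^{-5}$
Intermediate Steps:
$f{\left(u,o \right)} = 9 \left(31 + o\right) \left(o + u\right)$
$\frac{1}{f{\left(50,55 \right)} + 8276} = \frac{1}{\left(9 \cdot 55^{2} + 279 \cdot 55 + 279 \cdot 50 + 9 \cdot 55 \cdot 50\right) + 8276} = \frac{1}{\left(9 \cdot 3025 + 15345 + 13950 + 24750\right) + 8276} = \frac{1}{\left(27225 + 15345 + 13950 + 24750\right) + 8276} = \frac{1}{81270 + 8276} = \frac{1}{89546}$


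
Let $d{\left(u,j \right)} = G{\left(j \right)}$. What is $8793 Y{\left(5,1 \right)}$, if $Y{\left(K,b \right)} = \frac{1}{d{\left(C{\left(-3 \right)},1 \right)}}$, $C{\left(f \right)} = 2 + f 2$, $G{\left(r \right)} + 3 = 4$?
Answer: $8793$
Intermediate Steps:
$G{\left(r \right)} = 1$ ($G{\left(r \right)} = -3 + 4 = 1$)
$C{\left(f \right)} = 2 + 2 f$
$d{\left(u,j \right)} = 1$
$Y{\left(K,b \right)} = 1$ ($Y{\left(K,b \right)} = 1^{-1} = 1$)
$8793 Y{\left(5,1 \right)} = 8793 \cdot 1 = 8793$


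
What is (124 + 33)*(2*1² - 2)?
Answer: 0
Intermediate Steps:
(124 + 33)*(2*1² - 2) = 157*(2*1 - 2) = 157*(2 - 2) = 157*0 = 0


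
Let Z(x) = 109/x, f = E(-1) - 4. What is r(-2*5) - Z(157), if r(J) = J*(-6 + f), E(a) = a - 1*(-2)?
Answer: 14021/157 ≈ 89.306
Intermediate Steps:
E(a) = 2 + a (E(a) = a + 2 = 2 + a)
f = -3 (f = (2 - 1) - 4 = 1 - 4 = -3)
r(J) = -9*J (r(J) = J*(-6 - 3) = J*(-9) = -9*J)
r(-2*5) - Z(157) = -(-18)*5 - 109/157 = -9*(-10) - 109/157 = 90 - 1*109/157 = 90 - 109/157 = 14021/157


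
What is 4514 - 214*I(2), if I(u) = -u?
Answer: 4942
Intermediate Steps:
4514 - 214*I(2) = 4514 - (-214)*2 = 4514 - 214*(-2) = 4514 + 428 = 4942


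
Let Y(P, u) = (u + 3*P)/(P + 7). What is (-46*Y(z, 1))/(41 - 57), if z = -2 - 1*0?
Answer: -23/8 ≈ -2.8750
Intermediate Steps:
z = -2 (z = -2 + 0 = -2)
Y(P, u) = (u + 3*P)/(7 + P)
(-46*Y(z, 1))/(41 - 57) = (-46*(1 + 3*(-2))/(7 - 2))/(41 - 57) = -46*(1 - 6)/5/(-16) = -46*(-5)/5*(-1/16) = -46*(-1)*(-1/16) = 46*(-1/16) = -23/8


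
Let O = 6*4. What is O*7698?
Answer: 184752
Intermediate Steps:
O = 24
O*7698 = 24*7698 = 184752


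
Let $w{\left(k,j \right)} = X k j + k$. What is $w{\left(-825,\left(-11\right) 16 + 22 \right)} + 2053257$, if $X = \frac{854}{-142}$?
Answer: $\frac{91472322}{71} \approx 1.2883 \cdot 10^{6}$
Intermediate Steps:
$X = - \frac{427}{71}$ ($X = 854 \left(- \frac{1}{142}\right) = - \frac{427}{71} \approx -6.0141$)
$w{\left(k,j \right)} = k - \frac{427 j k}{71}$ ($w{\left(k,j \right)} = - \frac{427 k}{71} j + k = - \frac{427 j k}{71} + k = k - \frac{427 j k}{71}$)
$w{\left(-825,\left(-11\right) 16 + 22 \right)} + 2053257 = \frac{1}{71} \left(-825\right) \left(71 - 427 \left(\left(-11\right) 16 + 22\right)\right) + 2053257 = \frac{1}{71} \left(-825\right) \left(71 - 427 \left(-176 + 22\right)\right) + 2053257 = \frac{1}{71} \left(-825\right) \left(71 - -65758\right) + 2053257 = \frac{1}{71} \left(-825\right) \left(71 + 65758\right) + 2053257 = \frac{1}{71} \left(-825\right) 65829 + 2053257 = - \frac{54308925}{71} + 2053257 = \frac{91472322}{71}$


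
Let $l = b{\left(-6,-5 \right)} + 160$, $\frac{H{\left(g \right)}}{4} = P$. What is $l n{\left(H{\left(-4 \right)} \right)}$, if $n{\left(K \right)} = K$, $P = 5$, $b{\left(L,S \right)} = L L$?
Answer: $3920$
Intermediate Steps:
$b{\left(L,S \right)} = L^{2}$
$H{\left(g \right)} = 20$ ($H{\left(g \right)} = 4 \cdot 5 = 20$)
$l = 196$ ($l = \left(-6\right)^{2} + 160 = 36 + 160 = 196$)
$l n{\left(H{\left(-4 \right)} \right)} = 196 \cdot 20 = 3920$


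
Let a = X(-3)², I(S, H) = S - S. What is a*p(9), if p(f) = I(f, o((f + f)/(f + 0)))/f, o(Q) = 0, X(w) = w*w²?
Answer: 0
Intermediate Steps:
X(w) = w³
I(S, H) = 0
p(f) = 0 (p(f) = 0/f = 0)
a = 729 (a = ((-3)³)² = (-27)² = 729)
a*p(9) = 729*0 = 0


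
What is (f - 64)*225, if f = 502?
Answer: 98550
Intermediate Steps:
(f - 64)*225 = (502 - 64)*225 = 438*225 = 98550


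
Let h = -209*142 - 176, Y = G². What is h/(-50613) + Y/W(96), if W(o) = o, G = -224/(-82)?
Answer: 56798006/85080453 ≈ 0.66758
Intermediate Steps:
G = 112/41 (G = -224*(-1/82) = 112/41 ≈ 2.7317)
Y = 12544/1681 (Y = (112/41)² = 12544/1681 ≈ 7.4622)
h = -29854 (h = -29678 - 176 = -29854)
h/(-50613) + Y/W(96) = -29854/(-50613) + (12544/1681)/96 = -29854*(-1/50613) + (12544/1681)*(1/96) = 29854/50613 + 392/5043 = 56798006/85080453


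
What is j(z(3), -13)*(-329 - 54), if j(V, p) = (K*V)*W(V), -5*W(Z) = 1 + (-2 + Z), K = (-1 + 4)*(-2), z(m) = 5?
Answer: -9192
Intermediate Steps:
K = -6 (K = 3*(-2) = -6)
W(Z) = ⅕ - Z/5 (W(Z) = -(1 + (-2 + Z))/5 = -(-1 + Z)/5 = ⅕ - Z/5)
j(V, p) = -6*V*(⅕ - V/5) (j(V, p) = (-6*V)*(⅕ - V/5) = -6*V*(⅕ - V/5))
j(z(3), -13)*(-329 - 54) = ((6/5)*5*(-1 + 5))*(-329 - 54) = ((6/5)*5*4)*(-383) = 24*(-383) = -9192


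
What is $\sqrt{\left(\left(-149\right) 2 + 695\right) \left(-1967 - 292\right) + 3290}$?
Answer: $i \sqrt{893533} \approx 945.27 i$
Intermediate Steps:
$\sqrt{\left(\left(-149\right) 2 + 695\right) \left(-1967 - 292\right) + 3290} = \sqrt{\left(-298 + 695\right) \left(-2259\right) + 3290} = \sqrt{397 \left(-2259\right) + 3290} = \sqrt{-896823 + 3290} = \sqrt{-893533} = i \sqrt{893533}$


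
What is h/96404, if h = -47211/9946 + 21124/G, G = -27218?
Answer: -747544151/13048774410056 ≈ -5.7288e-5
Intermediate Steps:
h = -747544151/135355114 (h = -47211/9946 + 21124/(-27218) = -47211*1/9946 + 21124*(-1/27218) = -47211/9946 - 10562/13609 = -747544151/135355114 ≈ -5.5228)
h/96404 = -747544151/135355114/96404 = -747544151/135355114*1/96404 = -747544151/13048774410056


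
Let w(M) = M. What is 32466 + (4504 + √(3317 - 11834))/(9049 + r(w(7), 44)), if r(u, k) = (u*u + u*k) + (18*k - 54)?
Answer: 41167451/1268 + I*√8517/10144 ≈ 32466.0 + 0.0090978*I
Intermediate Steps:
r(u, k) = -54 + u² + 18*k + k*u (r(u, k) = (u² + k*u) + (-54 + 18*k) = -54 + u² + 18*k + k*u)
32466 + (4504 + √(3317 - 11834))/(9049 + r(w(7), 44)) = 32466 + (4504 + √(3317 - 11834))/(9049 + (-54 + 7² + 18*44 + 44*7)) = 32466 + (4504 + √(-8517))/(9049 + (-54 + 49 + 792 + 308)) = 32466 + (4504 + I*√8517)/(9049 + 1095) = 32466 + (4504 + I*√8517)/10144 = 32466 + (4504 + I*√8517)*(1/10144) = 32466 + (563/1268 + I*√8517/10144) = 41167451/1268 + I*√8517/10144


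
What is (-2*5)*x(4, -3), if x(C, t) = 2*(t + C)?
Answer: -20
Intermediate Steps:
x(C, t) = 2*C + 2*t (x(C, t) = 2*(C + t) = 2*C + 2*t)
(-2*5)*x(4, -3) = (-2*5)*(2*4 + 2*(-3)) = -10*(8 - 6) = -10*2 = -20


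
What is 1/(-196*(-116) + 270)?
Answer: 1/23006 ≈ 4.3467e-5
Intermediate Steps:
1/(-196*(-116) + 270) = 1/(22736 + 270) = 1/23006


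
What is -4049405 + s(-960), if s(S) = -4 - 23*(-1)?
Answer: -4049386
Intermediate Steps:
s(S) = 19 (s(S) = -4 + 23 = 19)
-4049405 + s(-960) = -4049405 + 19 = -4049386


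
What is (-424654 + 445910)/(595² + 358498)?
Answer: 21256/712523 ≈ 0.029832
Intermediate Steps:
(-424654 + 445910)/(595² + 358498) = 21256/(354025 + 358498) = 21256/712523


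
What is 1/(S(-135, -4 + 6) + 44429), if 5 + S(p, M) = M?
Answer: 1/44426 ≈ 2.2509e-5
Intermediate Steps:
S(p, M) = -5 + M
1/(S(-135, -4 + 6) + 44429) = 1/((-5 + (-4 + 6)) + 44429) = 1/((-5 + 2) + 44429) = 1/(-3 + 44429) = 1/44426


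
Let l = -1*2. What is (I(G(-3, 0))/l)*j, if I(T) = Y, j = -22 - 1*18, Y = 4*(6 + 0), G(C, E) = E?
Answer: 480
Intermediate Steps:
l = -2
Y = 24 (Y = 4*6 = 24)
j = -40 (j = -22 - 18 = -40)
I(T) = 24
(I(G(-3, 0))/l)*j = (24/(-2))*(-40) = (24*(-½))*(-40) = -12*(-40) = 480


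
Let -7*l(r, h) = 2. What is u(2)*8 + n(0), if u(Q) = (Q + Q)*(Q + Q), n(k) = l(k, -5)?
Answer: 894/7 ≈ 127.71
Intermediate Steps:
l(r, h) = -2/7 (l(r, h) = -1/7*2 = -2/7)
n(k) = -2/7
u(Q) = 4*Q**2 (u(Q) = (2*Q)*(2*Q) = 4*Q**2)
u(2)*8 + n(0) = (4*2**2)*8 - 2/7 = (4*4)*8 - 2/7 = 16*8 - 2/7 = 128 - 2/7 = 894/7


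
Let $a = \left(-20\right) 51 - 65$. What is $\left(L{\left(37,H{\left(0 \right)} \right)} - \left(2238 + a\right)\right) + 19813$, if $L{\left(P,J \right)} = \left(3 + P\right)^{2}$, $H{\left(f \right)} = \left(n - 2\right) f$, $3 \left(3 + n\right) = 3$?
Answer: $20260$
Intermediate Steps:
$n = -2$ ($n = -3 + \frac{1}{3} \cdot 3 = -3 + 1 = -2$)
$H{\left(f \right)} = - 4 f$ ($H{\left(f \right)} = \left(-2 - 2\right) f = - 4 f$)
$a = -1085$ ($a = -1020 - 65 = -1085$)
$\left(L{\left(37,H{\left(0 \right)} \right)} - \left(2238 + a\right)\right) + 19813 = \left(\left(3 + 37\right)^{2} - 1153\right) + 19813 = \left(40^{2} + \left(-2238 + 1085\right)\right) + 19813 = \left(1600 - 1153\right) + 19813 = 447 + 19813 = 20260$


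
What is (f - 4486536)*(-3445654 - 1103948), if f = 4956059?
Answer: -2136142779846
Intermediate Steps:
(f - 4486536)*(-3445654 - 1103948) = (4956059 - 4486536)*(-3445654 - 1103948) = 469523*(-4549602) = -2136142779846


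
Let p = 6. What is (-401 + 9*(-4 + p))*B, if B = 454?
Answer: -173882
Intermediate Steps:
(-401 + 9*(-4 + p))*B = (-401 + 9*(-4 + 6))*454 = (-401 + 9*2)*454 = (-401 + 18)*454 = -383*454 = -173882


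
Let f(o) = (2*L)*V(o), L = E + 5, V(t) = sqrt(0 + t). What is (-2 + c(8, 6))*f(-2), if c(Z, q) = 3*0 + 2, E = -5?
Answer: 0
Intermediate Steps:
V(t) = sqrt(t)
L = 0 (L = -5 + 5 = 0)
c(Z, q) = 2 (c(Z, q) = 0 + 2 = 2)
f(o) = 0 (f(o) = (2*0)*sqrt(o) = 0*sqrt(o) = 0)
(-2 + c(8, 6))*f(-2) = (-2 + 2)*0 = 0*0 = 0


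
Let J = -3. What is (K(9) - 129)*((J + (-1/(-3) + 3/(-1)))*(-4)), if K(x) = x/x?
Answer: -8704/3 ≈ -2901.3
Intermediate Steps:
K(x) = 1
(K(9) - 129)*((J + (-1/(-3) + 3/(-1)))*(-4)) = (1 - 129)*((-3 + (-1/(-3) + 3/(-1)))*(-4)) = -128*(-3 + (-1*(-⅓) + 3*(-1)))*(-4) = -128*(-3 + (⅓ - 3))*(-4) = -128*(-3 - 8/3)*(-4) = -(-2176)*(-4)/3 = -128*68/3 = -8704/3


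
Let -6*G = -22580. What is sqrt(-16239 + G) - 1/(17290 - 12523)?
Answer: -1/4767 + I*sqrt(112281)/3 ≈ -0.00020978 + 111.69*I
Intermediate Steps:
G = 11290/3 (G = -1/6*(-22580) = 11290/3 ≈ 3763.3)
sqrt(-16239 + G) - 1/(17290 - 12523) = sqrt(-16239 + 11290/3) - 1/(17290 - 12523) = sqrt(-37427/3) - 1/4767 = I*sqrt(112281)/3 - 1*1/4767 = I*sqrt(112281)/3 - 1/4767 = -1/4767 + I*sqrt(112281)/3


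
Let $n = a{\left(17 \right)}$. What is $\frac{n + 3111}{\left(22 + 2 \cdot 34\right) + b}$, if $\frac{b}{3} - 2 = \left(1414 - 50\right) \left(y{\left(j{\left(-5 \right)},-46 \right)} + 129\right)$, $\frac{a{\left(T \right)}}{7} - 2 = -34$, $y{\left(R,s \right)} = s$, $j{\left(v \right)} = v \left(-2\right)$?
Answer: $\frac{2887}{339732} \approx 0.0084979$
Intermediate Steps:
$j{\left(v \right)} = - 2 v$
$a{\left(T \right)} = -224$ ($a{\left(T \right)} = 14 + 7 \left(-34\right) = 14 - 238 = -224$)
$n = -224$
$b = 339642$ ($b = 6 + 3 \left(1414 - 50\right) \left(-46 + 129\right) = 6 + 3 \cdot 1364 \cdot 83 = 6 + 3 \cdot 113212 = 6 + 339636 = 339642$)
$\frac{n + 3111}{\left(22 + 2 \cdot 34\right) + b} = \frac{-224 + 3111}{\left(22 + 2 \cdot 34\right) + 339642} = \frac{2887}{\left(22 + 68\right) + 339642} = \frac{2887}{90 + 339642} = \frac{2887}{339732}$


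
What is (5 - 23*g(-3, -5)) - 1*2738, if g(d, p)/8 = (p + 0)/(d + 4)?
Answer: -1813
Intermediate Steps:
g(d, p) = 8*p/(4 + d) (g(d, p) = 8*((p + 0)/(d + 4)) = 8*(p/(4 + d)) = 8*p/(4 + d))
(5 - 23*g(-3, -5)) - 1*2738 = (5 - 184*(-5)/(4 - 3)) - 1*2738 = (5 - 184*(-5)/1) - 2738 = (5 - 184*(-5)) - 2738 = (5 - 23*(-40)) - 2738 = (5 + 920) - 2738 = 925 - 2738 = -1813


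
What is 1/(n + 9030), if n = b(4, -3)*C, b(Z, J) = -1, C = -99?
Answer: 1/9129 ≈ 0.00010954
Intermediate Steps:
n = 99 (n = -1*(-99) = 99)
1/(n + 9030) = 1/(99 + 9030) = 1/9129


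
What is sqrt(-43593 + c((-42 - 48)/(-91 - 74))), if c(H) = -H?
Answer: 3*I*sqrt(586091)/11 ≈ 208.79*I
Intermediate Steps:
sqrt(-43593 + c((-42 - 48)/(-91 - 74))) = sqrt(-43593 - (-42 - 48)/(-91 - 74)) = sqrt(-43593 - (-90)/(-165)) = sqrt(-43593 - (-90)*(-1)/165) = sqrt(-43593 - 1*6/11) = sqrt(-43593 - 6/11) = sqrt(-479529/11) = 3*I*sqrt(586091)/11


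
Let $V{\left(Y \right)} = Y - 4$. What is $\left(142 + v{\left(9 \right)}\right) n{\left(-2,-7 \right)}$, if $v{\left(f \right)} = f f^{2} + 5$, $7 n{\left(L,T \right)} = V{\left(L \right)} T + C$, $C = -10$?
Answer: $\frac{28032}{7} \approx 4004.6$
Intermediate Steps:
$V{\left(Y \right)} = -4 + Y$
$n{\left(L,T \right)} = - \frac{10}{7} + \frac{T \left(-4 + L\right)}{7}$ ($n{\left(L,T \right)} = \frac{\left(-4 + L\right) T - 10}{7} = \frac{T \left(-4 + L\right) - 10}{7} = \frac{-10 + T \left(-4 + L\right)}{7} = - \frac{10}{7} + \frac{T \left(-4 + L\right)}{7}$)
$v{\left(f \right)} = 5 + f^{3}$ ($v{\left(f \right)} = f^{3} + 5 = 5 + f^{3}$)
$\left(142 + v{\left(9 \right)}\right) n{\left(-2,-7 \right)} = \left(142 + \left(5 + 9^{3}\right)\right) \left(- \frac{10}{7} + \frac{1}{7} \left(-7\right) \left(-4 - 2\right)\right) = \left(142 + \left(5 + 729\right)\right) \left(- \frac{10}{7} + \frac{1}{7} \left(-7\right) \left(-6\right)\right) = \left(142 + 734\right) \left(- \frac{10}{7} + 6\right) = 876 \cdot \frac{32}{7} = \frac{28032}{7}$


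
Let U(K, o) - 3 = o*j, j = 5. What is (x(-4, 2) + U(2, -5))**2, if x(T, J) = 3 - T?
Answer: 225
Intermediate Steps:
U(K, o) = 3 + 5*o (U(K, o) = 3 + o*5 = 3 + 5*o)
(x(-4, 2) + U(2, -5))**2 = ((3 - 1*(-4)) + (3 + 5*(-5)))**2 = ((3 + 4) + (3 - 25))**2 = (7 - 22)**2 = (-15)**2 = 225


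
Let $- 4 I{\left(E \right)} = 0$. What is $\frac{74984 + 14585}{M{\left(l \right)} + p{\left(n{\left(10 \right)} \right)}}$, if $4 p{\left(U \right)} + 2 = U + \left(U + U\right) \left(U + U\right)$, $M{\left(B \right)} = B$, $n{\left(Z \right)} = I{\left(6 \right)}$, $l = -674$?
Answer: $- \frac{179138}{1349} \approx -132.79$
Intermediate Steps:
$I{\left(E \right)} = 0$ ($I{\left(E \right)} = \left(- \frac{1}{4}\right) 0 = 0$)
$n{\left(Z \right)} = 0$
$p{\left(U \right)} = - \frac{1}{2} + U^{2} + \frac{U}{4}$ ($p{\left(U \right)} = - \frac{1}{2} + \frac{U + \left(U + U\right) \left(U + U\right)}{4} = - \frac{1}{2} + \frac{U + 2 U 2 U}{4} = - \frac{1}{2} + \frac{U + 4 U^{2}}{4} = - \frac{1}{2} + \left(U^{2} + \frac{U}{4}\right) = - \frac{1}{2} + U^{2} + \frac{U}{4}$)
$\frac{74984 + 14585}{M{\left(l \right)} + p{\left(n{\left(10 \right)} \right)}} = \frac{74984 + 14585}{-674 + \left(- \frac{1}{2} + 0^{2} + \frac{1}{4} \cdot 0\right)} = \frac{89569}{-674 + \left(- \frac{1}{2} + 0 + 0\right)} = \frac{89569}{-674 - \frac{1}{2}} = \frac{89569}{- \frac{1349}{2}} = 89569 \left(- \frac{2}{1349}\right) = - \frac{179138}{1349}$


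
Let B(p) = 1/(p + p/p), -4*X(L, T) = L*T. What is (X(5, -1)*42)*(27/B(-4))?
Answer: -8505/2 ≈ -4252.5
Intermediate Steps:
X(L, T) = -L*T/4
B(p) = 1/(1 + p) (B(p) = 1/(p + 1) = 1/(1 + p))
(X(5, -1)*42)*(27/B(-4)) = (-¼*5*(-1)*42)*(27/(1/(1 - 4))) = ((5/4)*42)*(27/(1/(-3))) = 105*(27/(-⅓))/2 = 105*(27*(-3))/2 = (105/2)*(-81) = -8505/2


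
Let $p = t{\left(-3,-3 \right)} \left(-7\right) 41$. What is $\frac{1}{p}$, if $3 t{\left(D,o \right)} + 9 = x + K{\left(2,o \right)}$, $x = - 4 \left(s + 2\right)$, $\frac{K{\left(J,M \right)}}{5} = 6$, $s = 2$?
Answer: $- \frac{3}{1435} \approx -0.0020906$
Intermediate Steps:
$K{\left(J,M \right)} = 30$ ($K{\left(J,M \right)} = 5 \cdot 6 = 30$)
$x = -16$ ($x = - 4 \left(2 + 2\right) = \left(-4\right) 4 = -16$)
$t{\left(D,o \right)} = \frac{5}{3}$ ($t{\left(D,o \right)} = -3 + \frac{-16 + 30}{3} = -3 + \frac{1}{3} \cdot 14 = -3 + \frac{14}{3} = \frac{5}{3}$)
$p = - \frac{1435}{3}$ ($p = \frac{5}{3} \left(-7\right) 41 = \left(- \frac{35}{3}\right) 41 = - \frac{1435}{3} \approx -478.33$)
$\frac{1}{p} = \frac{1}{- \frac{1435}{3}} = - \frac{3}{1435}$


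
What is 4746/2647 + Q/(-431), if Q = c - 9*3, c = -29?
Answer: 2193758/1140857 ≈ 1.9229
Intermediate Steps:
Q = -56 (Q = -29 - 9*3 = -29 - 27 = -56)
4746/2647 + Q/(-431) = 4746/2647 - 56/(-431) = 4746*(1/2647) - 56*(-1/431) = 4746/2647 + 56/431 = 2193758/1140857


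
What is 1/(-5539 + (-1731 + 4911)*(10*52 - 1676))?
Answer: -1/3681619 ≈ -2.7162e-7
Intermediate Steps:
1/(-5539 + (-1731 + 4911)*(10*52 - 1676)) = 1/(-5539 + 3180*(520 - 1676)) = 1/(-5539 + 3180*(-1156)) = 1/(-5539 - 3676080) = 1/(-3681619) = -1/3681619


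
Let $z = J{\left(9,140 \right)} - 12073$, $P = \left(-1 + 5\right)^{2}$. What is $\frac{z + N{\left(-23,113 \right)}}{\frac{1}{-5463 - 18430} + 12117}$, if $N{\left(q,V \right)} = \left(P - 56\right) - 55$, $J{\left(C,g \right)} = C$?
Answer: $- \frac{290514987}{289511480} \approx -1.0035$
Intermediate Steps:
$P = 16$ ($P = 4^{2} = 16$)
$N{\left(q,V \right)} = -95$ ($N{\left(q,V \right)} = \left(16 - 56\right) - 55 = -40 - 55 = -95$)
$z = -12064$ ($z = 9 - 12073 = -12064$)
$\frac{z + N{\left(-23,113 \right)}}{\frac{1}{-5463 - 18430} + 12117} = \frac{-12064 - 95}{\frac{1}{-5463 - 18430} + 12117} = - \frac{12159}{\frac{1}{-23893} + 12117} = - \frac{12159}{- \frac{1}{23893} + 12117} = - \frac{12159}{\frac{289511480}{23893}} = \left(-12159\right) \frac{23893}{289511480} = - \frac{290514987}{289511480}$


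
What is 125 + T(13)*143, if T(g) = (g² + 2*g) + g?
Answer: 29869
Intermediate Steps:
T(g) = g² + 3*g
125 + T(13)*143 = 125 + (13*(3 + 13))*143 = 125 + (13*16)*143 = 125 + 208*143 = 125 + 29744 = 29869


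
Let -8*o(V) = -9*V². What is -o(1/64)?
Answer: -9/32768 ≈ -0.00027466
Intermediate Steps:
o(V) = 9*V²/8 (o(V) = -(-9)*V²/8 = 9*V²/8)
-o(1/64) = -9*(1/64)²/8 = -9/(8*4096) = -1*9/32768 = -9/32768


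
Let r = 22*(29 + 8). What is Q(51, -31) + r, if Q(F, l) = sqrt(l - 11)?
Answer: 814 + I*sqrt(42) ≈ 814.0 + 6.4807*I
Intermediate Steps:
Q(F, l) = sqrt(-11 + l)
r = 814 (r = 22*37 = 814)
Q(51, -31) + r = sqrt(-11 - 31) + 814 = sqrt(-42) + 814 = I*sqrt(42) + 814 = 814 + I*sqrt(42)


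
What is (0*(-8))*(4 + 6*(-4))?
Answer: 0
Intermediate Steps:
(0*(-8))*(4 + 6*(-4)) = 0*(4 - 24) = 0*(-20) = 0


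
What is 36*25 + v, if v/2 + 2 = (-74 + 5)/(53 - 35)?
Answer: 2665/3 ≈ 888.33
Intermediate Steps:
v = -35/3 (v = -4 + 2*((-74 + 5)/(53 - 35)) = -4 + 2*(-69/18) = -4 + 2*(-69*1/18) = -4 + 2*(-23/6) = -4 - 23/3 = -35/3 ≈ -11.667)
36*25 + v = 36*25 - 35/3 = 900 - 35/3 = 2665/3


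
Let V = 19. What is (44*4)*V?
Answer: 3344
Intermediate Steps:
(44*4)*V = (44*4)*19 = 176*19 = 3344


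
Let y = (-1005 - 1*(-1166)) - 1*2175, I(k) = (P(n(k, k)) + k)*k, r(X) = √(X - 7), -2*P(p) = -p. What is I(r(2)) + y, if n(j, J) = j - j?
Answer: -2019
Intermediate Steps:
n(j, J) = 0
P(p) = p/2 (P(p) = -(-1)*p/2 = p/2)
r(X) = √(-7 + X)
I(k) = k² (I(k) = ((½)*0 + k)*k = (0 + k)*k = k*k = k²)
y = -2014 (y = (-1005 + 1166) - 2175 = 161 - 2175 = -2014)
I(r(2)) + y = (√(-7 + 2))² - 2014 = (√(-5))² - 2014 = (I*√5)² - 2014 = -5 - 2014 = -2019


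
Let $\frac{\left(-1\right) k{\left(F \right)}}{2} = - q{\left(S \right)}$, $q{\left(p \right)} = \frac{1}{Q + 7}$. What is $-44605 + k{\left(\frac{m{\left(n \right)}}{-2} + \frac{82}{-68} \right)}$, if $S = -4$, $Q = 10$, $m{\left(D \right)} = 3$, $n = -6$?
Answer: $- \frac{758283}{17} \approx -44605.0$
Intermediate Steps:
$q{\left(p \right)} = \frac{1}{17}$ ($q{\left(p \right)} = \frac{1}{10 + 7} = \frac{1}{17}$)
$k{\left(F \right)} = \frac{2}{17}$ ($k{\left(F \right)} = - 2 \left(\left(-1\right) \frac{1}{17}\right) = \left(-2\right) \left(- \frac{1}{17}\right) = \frac{2}{17}$)
$-44605 + k{\left(\frac{m{\left(n \right)}}{-2} + \frac{82}{-68} \right)} = -44605 + \frac{2}{17} = - \frac{758283}{17}$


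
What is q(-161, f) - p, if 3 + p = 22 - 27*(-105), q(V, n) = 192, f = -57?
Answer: -2662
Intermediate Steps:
p = 2854 (p = -3 + (22 - 27*(-105)) = -3 + (22 + 2835) = -3 + 2857 = 2854)
q(-161, f) - p = 192 - 1*2854 = 192 - 2854 = -2662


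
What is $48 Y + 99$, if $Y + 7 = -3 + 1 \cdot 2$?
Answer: $-285$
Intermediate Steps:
$Y = -8$ ($Y = -7 + \left(-3 + 1 \cdot 2\right) = -7 + \left(-3 + 2\right) = -7 - 1 = -8$)
$48 Y + 99 = 48 \left(-8\right) + 99 = -384 + 99 = -285$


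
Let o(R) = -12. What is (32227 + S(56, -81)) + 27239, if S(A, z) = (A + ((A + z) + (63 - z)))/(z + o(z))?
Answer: 5530163/93 ≈ 59464.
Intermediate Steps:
S(A, z) = (63 + 2*A)/(-12 + z) (S(A, z) = (A + ((A + z) + (63 - z)))/(z - 12) = (A + (63 + A))/(-12 + z) = (63 + 2*A)/(-12 + z))
(32227 + S(56, -81)) + 27239 = (32227 + (63 + 2*56)/(-12 - 81)) + 27239 = (32227 + (63 + 112)/(-93)) + 27239 = (32227 - 1/93*175) + 27239 = (32227 - 175/93) + 27239 = 2996936/93 + 27239 = 5530163/93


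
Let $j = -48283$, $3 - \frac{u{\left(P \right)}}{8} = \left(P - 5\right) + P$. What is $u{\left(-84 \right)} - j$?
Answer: $49691$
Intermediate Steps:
$u{\left(P \right)} = 64 - 16 P$ ($u{\left(P \right)} = 24 - 8 \left(\left(P - 5\right) + P\right) = 24 - 8 \left(\left(-5 + P\right) + P\right) = 24 - 8 \left(-5 + 2 P\right) = 24 - \left(-40 + 16 P\right) = 64 - 16 P$)
$u{\left(-84 \right)} - j = \left(64 - -1344\right) - -48283 = \left(64 + 1344\right) + 48283 = 1408 + 48283 = 49691$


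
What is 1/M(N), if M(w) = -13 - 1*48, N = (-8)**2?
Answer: -1/61 ≈ -0.016393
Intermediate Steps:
N = 64
M(w) = -61 (M(w) = -13 - 48 = -61)
1/M(N) = 1/(-61) = -1/61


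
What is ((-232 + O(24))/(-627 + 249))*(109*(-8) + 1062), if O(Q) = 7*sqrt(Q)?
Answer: 22040/189 - 190*sqrt(6)/27 ≈ 99.377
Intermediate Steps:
((-232 + O(24))/(-627 + 249))*(109*(-8) + 1062) = ((-232 + 7*sqrt(24))/(-627 + 249))*(109*(-8) + 1062) = ((-232 + 7*(2*sqrt(6)))/(-378))*(-872 + 1062) = ((-232 + 14*sqrt(6))*(-1/378))*190 = (116/189 - sqrt(6)/27)*190 = 22040/189 - 190*sqrt(6)/27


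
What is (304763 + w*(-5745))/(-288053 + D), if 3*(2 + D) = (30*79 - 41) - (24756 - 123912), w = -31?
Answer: -724287/381340 ≈ -1.8993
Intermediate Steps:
D = 101479/3 (D = -2 + ((30*79 - 41) - (24756 - 123912))/3 = -2 + ((2370 - 41) - 1*(-99156))/3 = -2 + (2329 + 99156)/3 = -2 + (1/3)*101485 = -2 + 101485/3 = 101479/3 ≈ 33826.)
(304763 + w*(-5745))/(-288053 + D) = (304763 - 31*(-5745))/(-288053 + 101479/3) = (304763 + 178095)/(-762680/3) = 482858*(-3/762680) = -724287/381340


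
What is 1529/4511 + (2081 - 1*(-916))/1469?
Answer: 1212736/509743 ≈ 2.3791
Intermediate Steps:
1529/4511 + (2081 - 1*(-916))/1469 = 1529*(1/4511) + (2081 + 916)*(1/1469) = 1529/4511 + 2997*(1/1469) = 1529/4511 + 2997/1469 = 1212736/509743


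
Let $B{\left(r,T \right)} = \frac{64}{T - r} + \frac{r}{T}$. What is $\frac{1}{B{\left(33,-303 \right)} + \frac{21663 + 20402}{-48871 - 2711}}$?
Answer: $- \frac{12156158}{13552715} \approx -0.89695$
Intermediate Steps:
$\frac{1}{B{\left(33,-303 \right)} + \frac{21663 + 20402}{-48871 - 2711}} = \frac{1}{\frac{- 33^{2} + 64 \left(-303\right) - 9999}{\left(-303\right) \left(-303 - 33\right)} + \frac{21663 + 20402}{-48871 - 2711}} = \frac{1}{- \frac{\left(-1\right) 1089 - 19392 - 9999}{303 \left(-303 - 33\right)} + \frac{42065}{-51582}} = \frac{1}{- \frac{-1089 - 19392 - 9999}{303 \left(-336\right)} + 42065 \left(- \frac{1}{51582}\right)} = \frac{1}{\left(- \frac{1}{303}\right) \left(- \frac{1}{336}\right) \left(-30480\right) - \frac{42065}{51582}} = \frac{1}{- \frac{635}{2121} - \frac{42065}{51582}} = \frac{1}{- \frac{13552715}{12156158}} = - \frac{12156158}{13552715}$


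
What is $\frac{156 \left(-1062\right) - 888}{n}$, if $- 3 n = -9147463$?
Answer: $- \frac{499680}{9147463} \approx -0.054625$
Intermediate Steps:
$n = \frac{9147463}{3}$ ($n = \left(- \frac{1}{3}\right) \left(-9147463\right) = \frac{9147463}{3} \approx 3.0492 \cdot 10^{6}$)
$\frac{156 \left(-1062\right) - 888}{n} = \frac{156 \left(-1062\right) - 888}{\frac{9147463}{3}} = \left(-165672 - 888\right) \frac{3}{9147463} = \left(-166560\right) \frac{3}{9147463} = - \frac{499680}{9147463}$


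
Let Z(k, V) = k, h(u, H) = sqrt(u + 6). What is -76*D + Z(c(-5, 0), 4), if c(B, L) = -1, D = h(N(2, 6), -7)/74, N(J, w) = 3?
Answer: -151/37 ≈ -4.0811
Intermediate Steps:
h(u, H) = sqrt(6 + u)
D = 3/74 (D = sqrt(6 + 3)/74 = sqrt(9)*(1/74) = 3*(1/74) = 3/74 ≈ 0.040541)
-76*D + Z(c(-5, 0), 4) = -76*3/74 - 1 = -114/37 - 1 = -151/37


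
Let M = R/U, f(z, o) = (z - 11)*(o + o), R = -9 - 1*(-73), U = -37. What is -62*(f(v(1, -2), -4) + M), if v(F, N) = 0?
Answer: -197904/37 ≈ -5348.8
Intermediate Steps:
R = 64 (R = -9 + 73 = 64)
f(z, o) = 2*o*(-11 + z) (f(z, o) = (-11 + z)*(2*o) = 2*o*(-11 + z))
M = -64/37 (M = 64/(-37) = 64*(-1/37) = -64/37 ≈ -1.7297)
-62*(f(v(1, -2), -4) + M) = -62*(2*(-4)*(-11 + 0) - 64/37) = -62*(2*(-4)*(-11) - 64/37) = -62*(88 - 64/37) = -62*3192/37 = -197904/37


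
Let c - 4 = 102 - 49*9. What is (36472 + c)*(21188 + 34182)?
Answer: 2000905690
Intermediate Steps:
c = -335 (c = 4 + (102 - 49*9) = 4 + (102 - 441) = 4 - 339 = -335)
(36472 + c)*(21188 + 34182) = (36472 - 335)*(21188 + 34182) = 36137*55370 = 2000905690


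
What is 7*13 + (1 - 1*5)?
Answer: 87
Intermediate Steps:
7*13 + (1 - 1*5) = 91 + (1 - 5) = 91 - 4 = 87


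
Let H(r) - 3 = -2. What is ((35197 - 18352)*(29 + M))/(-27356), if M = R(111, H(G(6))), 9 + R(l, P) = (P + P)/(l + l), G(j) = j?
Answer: -12470915/1012172 ≈ -12.321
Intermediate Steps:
H(r) = 1 (H(r) = 3 - 2 = 1)
R(l, P) = -9 + P/l (R(l, P) = -9 + (P + P)/(l + l) = -9 + (2*P)/((2*l)) = -9 + (2*P)*(1/(2*l)) = -9 + P/l)
M = -998/111 (M = -9 + 1/111 = -998/111 ≈ -8.9910)
((35197 - 18352)*(29 + M))/(-27356) = ((35197 - 18352)*(29 - 998/111))/(-27356) = (16845*(2221/111))*(-1/27356) = (12470915/37)*(-1/27356) = -12470915/1012172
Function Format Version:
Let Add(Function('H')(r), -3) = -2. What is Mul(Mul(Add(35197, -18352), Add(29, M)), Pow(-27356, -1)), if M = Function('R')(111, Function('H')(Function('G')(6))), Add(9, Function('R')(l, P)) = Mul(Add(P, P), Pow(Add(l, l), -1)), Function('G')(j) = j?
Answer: Rational(-12470915, 1012172) ≈ -12.321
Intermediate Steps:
Function('H')(r) = 1 (Function('H')(r) = Add(3, -2) = 1)
Function('R')(l, P) = Add(-9, Mul(P, Pow(l, -1))) (Function('R')(l, P) = Add(-9, Mul(Add(P, P), Pow(Add(l, l), -1))) = Add(-9, Mul(Mul(2, P), Pow(Mul(2, l), -1))) = Add(-9, Mul(Mul(2, P), Mul(Rational(1, 2), Pow(l, -1)))) = Add(-9, Mul(P, Pow(l, -1))))
M = Rational(-998, 111) (M = Add(-9, Mul(1, Pow(111, -1))) = Add(-9, Mul(1, Rational(1, 111))) = Add(-9, Rational(1, 111)) = Rational(-998, 111) ≈ -8.9910)
Mul(Mul(Add(35197, -18352), Add(29, M)), Pow(-27356, -1)) = Mul(Mul(Add(35197, -18352), Add(29, Rational(-998, 111))), Pow(-27356, -1)) = Mul(Mul(16845, Rational(2221, 111)), Rational(-1, 27356)) = Mul(Rational(12470915, 37), Rational(-1, 27356)) = Rational(-12470915, 1012172)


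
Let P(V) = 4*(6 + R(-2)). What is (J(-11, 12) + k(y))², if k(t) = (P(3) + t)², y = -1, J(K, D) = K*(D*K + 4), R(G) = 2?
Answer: 5612161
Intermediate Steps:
P(V) = 32 (P(V) = 4*(6 + 2) = 4*8 = 32)
J(K, D) = K*(4 + D*K)
k(t) = (32 + t)²
(J(-11, 12) + k(y))² = (-11*(4 + 12*(-11)) + (32 - 1)²)² = (-11*(4 - 132) + 31²)² = (-11*(-128) + 961)² = (1408 + 961)² = 2369² = 5612161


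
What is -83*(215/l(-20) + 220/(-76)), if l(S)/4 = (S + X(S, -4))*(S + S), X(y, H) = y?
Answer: 5775389/24320 ≈ 237.47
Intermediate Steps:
l(S) = 16*S² (l(S) = 4*((S + S)*(S + S)) = 4*((2*S)*(2*S)) = 4*(4*S²) = 16*S²)
-83*(215/l(-20) + 220/(-76)) = -83*(215/((16*(-20)²)) + 220/(-76)) = -83*(215/((16*400)) + 220*(-1/76)) = -83*(215/6400 - 55/19) = -83*(215*(1/6400) - 55/19) = -83*(43/1280 - 55/19) = -83*(-69583/24320) = 5775389/24320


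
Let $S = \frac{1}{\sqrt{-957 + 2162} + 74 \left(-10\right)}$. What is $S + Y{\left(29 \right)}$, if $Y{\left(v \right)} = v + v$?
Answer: $\frac{6338034}{109279} - \frac{\sqrt{1205}}{546395} \approx 57.999$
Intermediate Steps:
$Y{\left(v \right)} = 2 v$
$S = \frac{1}{-740 + \sqrt{1205}}$ ($S = \frac{1}{\sqrt{1205} - 740} = \frac{1}{-740 + \sqrt{1205}} \approx -0.0014179$)
$S + Y{\left(29 \right)} = \left(- \frac{148}{109279} - \frac{\sqrt{1205}}{546395}\right) + 2 \cdot 29 = \left(- \frac{148}{109279} - \frac{\sqrt{1205}}{546395}\right) + 58 = \frac{6338034}{109279} - \frac{\sqrt{1205}}{546395}$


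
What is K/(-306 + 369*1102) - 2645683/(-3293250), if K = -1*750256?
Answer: -116312908937/111512738250 ≈ -1.0430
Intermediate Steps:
K = -750256
K/(-306 + 369*1102) - 2645683/(-3293250) = -750256/(-306 + 369*1102) - 2645683/(-3293250) = -750256/(-306 + 406638) - 2645683*(-1/3293250) = -750256/406332 + 2645683/3293250 = -750256*1/406332 + 2645683/3293250 = -187564/101583 + 2645683/3293250 = -116312908937/111512738250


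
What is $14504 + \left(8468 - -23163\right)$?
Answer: $46135$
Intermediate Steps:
$14504 + \left(8468 - -23163\right) = 14504 + \left(8468 + 23163\right) = 14504 + 31631 = 46135$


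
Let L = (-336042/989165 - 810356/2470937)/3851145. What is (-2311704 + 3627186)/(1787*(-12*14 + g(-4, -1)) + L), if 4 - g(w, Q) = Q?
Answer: -12382410405986602651098450/2741778971866076739049819 ≈ -4.5162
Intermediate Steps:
g(w, Q) = 4 - Q
L = -1631914404094/9412831499014507725 (L = (-336042*1/989165 - 810356*1/2470937)*(1/3851145) = (-336042/989165 - 810356/2470937)*(1/3851145) = -1631914404094/2444164397605*1/3851145 = -1631914404094/9412831499014507725 ≈ -1.7337e-7)
(-2311704 + 3627186)/(1787*(-12*14 + g(-4, -1)) + L) = (-2311704 + 3627186)/(1787*(-12*14 + (4 - 1*(-1))) - 1631914404094/9412831499014507725) = 1315482/(1787*(-168 + (4 + 1)) - 1631914404094/9412831499014507725) = 1315482/(1787*(-168 + 5) - 1631914404094/9412831499014507725) = 1315482/(1787*(-163) - 1631914404094/9412831499014507725) = 1315482/(-291281 - 1631914404094/9412831499014507725) = 1315482/(-2741778971866076739049819/9412831499014507725) = 1315482*(-9412831499014507725/2741778971866076739049819) = -12382410405986602651098450/2741778971866076739049819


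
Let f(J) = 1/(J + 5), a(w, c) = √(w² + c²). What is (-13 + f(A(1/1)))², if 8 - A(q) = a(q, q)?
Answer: 4656966/27889 - 4316*√2/27889 ≈ 166.76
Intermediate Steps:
a(w, c) = √(c² + w²)
A(q) = 8 - √2*√(q²) (A(q) = 8 - √(q² + q²) = 8 - √(2*q²) = 8 - √2*√(q²))
f(J) = 1/(5 + J)
(-13 + f(A(1/1)))² = (-13 + 1/(5 + (8 - √2*√((1/1)²))))² = (-13 + 1/(5 + (8 - √2*√(1²))))² = (-13 + 1/(5 + (8 - √2*√1)))² = (-13 + 1/(5 + (8 - 1*√2*1)))² = (-13 + 1/(5 + (8 - √2)))² = (-13 + 1/(13 - √2))²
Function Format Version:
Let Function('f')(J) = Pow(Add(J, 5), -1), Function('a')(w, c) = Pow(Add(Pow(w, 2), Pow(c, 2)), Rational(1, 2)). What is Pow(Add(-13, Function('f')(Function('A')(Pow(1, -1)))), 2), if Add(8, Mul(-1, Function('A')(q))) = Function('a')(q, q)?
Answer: Add(Rational(4656966, 27889), Mul(Rational(-4316, 27889), Pow(2, Rational(1, 2)))) ≈ 166.76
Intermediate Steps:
Function('a')(w, c) = Pow(Add(Pow(c, 2), Pow(w, 2)), Rational(1, 2))
Function('A')(q) = Add(8, Mul(-1, Pow(2, Rational(1, 2)), Pow(Pow(q, 2), Rational(1, 2)))) (Function('A')(q) = Add(8, Mul(-1, Pow(Add(Pow(q, 2), Pow(q, 2)), Rational(1, 2)))) = Add(8, Mul(-1, Pow(Mul(2, Pow(q, 2)), Rational(1, 2)))) = Add(8, Mul(-1, Mul(Pow(2, Rational(1, 2)), Pow(Pow(q, 2), Rational(1, 2))))) = Add(8, Mul(-1, Pow(2, Rational(1, 2)), Pow(Pow(q, 2), Rational(1, 2)))))
Function('f')(J) = Pow(Add(5, J), -1)
Pow(Add(-13, Function('f')(Function('A')(Pow(1, -1)))), 2) = Pow(Add(-13, Pow(Add(5, Add(8, Mul(-1, Pow(2, Rational(1, 2)), Pow(Pow(Pow(1, -1), 2), Rational(1, 2))))), -1)), 2) = Pow(Add(-13, Pow(Add(5, Add(8, Mul(-1, Pow(2, Rational(1, 2)), Pow(Pow(1, 2), Rational(1, 2))))), -1)), 2) = Pow(Add(-13, Pow(Add(5, Add(8, Mul(-1, Pow(2, Rational(1, 2)), Pow(1, Rational(1, 2))))), -1)), 2) = Pow(Add(-13, Pow(Add(5, Add(8, Mul(-1, Pow(2, Rational(1, 2)), 1))), -1)), 2) = Pow(Add(-13, Pow(Add(5, Add(8, Mul(-1, Pow(2, Rational(1, 2))))), -1)), 2) = Pow(Add(-13, Pow(Add(13, Mul(-1, Pow(2, Rational(1, 2)))), -1)), 2)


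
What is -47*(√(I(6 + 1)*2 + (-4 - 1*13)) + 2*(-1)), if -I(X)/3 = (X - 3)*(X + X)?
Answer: 94 - 47*I*√353 ≈ 94.0 - 883.05*I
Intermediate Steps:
I(X) = -6*X*(-3 + X) (I(X) = -3*(X - 3)*(X + X) = -3*(-3 + X)*2*X = -6*X*(-3 + X))
-47*(√(I(6 + 1)*2 + (-4 - 1*13)) + 2*(-1)) = -47*(√((6*(6 + 1)*(3 - (6 + 1)))*2 + (-4 - 1*13)) + 2*(-1)) = -47*(√((6*7*(3 - 1*7))*2 + (-4 - 13)) - 2) = -47*(√((6*7*(3 - 7))*2 - 17) - 2) = -47*(√((6*7*(-4))*2 - 17) - 2) = -47*(√(-168*2 - 17) - 2) = -47*(√(-336 - 17) - 2) = -47*(√(-353) - 2) = -47*(I*√353 - 2) = -47*(-2 + I*√353) = 94 - 47*I*√353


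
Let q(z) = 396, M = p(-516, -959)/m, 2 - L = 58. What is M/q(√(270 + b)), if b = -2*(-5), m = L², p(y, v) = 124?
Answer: 31/310464 ≈ 9.9851e-5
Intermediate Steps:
L = -56 (L = 2 - 1*58 = 2 - 58 = -56)
m = 3136 (m = (-56)² = 3136)
b = 10
M = 31/784 (M = 124/3136 = 124*(1/3136) = 31/784 ≈ 0.039541)
M/q(√(270 + b)) = (31/784)/396 = (31/784)*(1/396) = 31/310464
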